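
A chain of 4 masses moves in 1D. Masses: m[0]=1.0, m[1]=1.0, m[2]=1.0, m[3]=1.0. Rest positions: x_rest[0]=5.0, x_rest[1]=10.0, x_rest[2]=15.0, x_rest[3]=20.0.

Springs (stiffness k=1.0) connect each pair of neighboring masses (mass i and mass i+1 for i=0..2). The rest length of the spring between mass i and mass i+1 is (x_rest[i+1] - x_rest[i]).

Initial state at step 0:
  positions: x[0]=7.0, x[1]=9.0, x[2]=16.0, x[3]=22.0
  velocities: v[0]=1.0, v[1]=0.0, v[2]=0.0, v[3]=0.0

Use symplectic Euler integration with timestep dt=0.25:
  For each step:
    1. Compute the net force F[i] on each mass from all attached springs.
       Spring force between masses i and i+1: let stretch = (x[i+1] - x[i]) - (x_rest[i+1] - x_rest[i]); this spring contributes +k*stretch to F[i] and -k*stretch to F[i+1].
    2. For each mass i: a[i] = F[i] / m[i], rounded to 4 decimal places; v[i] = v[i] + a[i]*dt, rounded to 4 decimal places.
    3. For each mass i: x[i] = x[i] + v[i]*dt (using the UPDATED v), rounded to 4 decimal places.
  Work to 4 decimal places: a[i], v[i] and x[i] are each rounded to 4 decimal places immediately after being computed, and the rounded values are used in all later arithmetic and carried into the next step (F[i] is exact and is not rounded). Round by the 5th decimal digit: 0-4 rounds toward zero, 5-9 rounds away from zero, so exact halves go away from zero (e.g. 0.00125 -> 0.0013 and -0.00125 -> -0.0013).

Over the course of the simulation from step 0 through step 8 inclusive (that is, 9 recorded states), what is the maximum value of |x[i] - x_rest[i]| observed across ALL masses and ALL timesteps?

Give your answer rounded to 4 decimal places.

Answer: 3.3489

Derivation:
Step 0: x=[7.0000 9.0000 16.0000 22.0000] v=[1.0000 0.0000 0.0000 0.0000]
Step 1: x=[7.0625 9.3125 15.9375 21.9375] v=[0.2500 1.2500 -0.2500 -0.2500]
Step 2: x=[6.9531 9.8985 15.8359 21.8125] v=[-0.4375 2.3438 -0.4063 -0.5000]
Step 3: x=[6.7153 10.6715 15.7368 21.6265] v=[-0.9512 3.0918 -0.3965 -0.7442]
Step 4: x=[6.4123 11.5138 15.6892 21.3849] v=[-1.2122 3.3691 -0.1904 -0.9666]
Step 5: x=[6.1156 12.2982 15.7366 21.0998] v=[-1.1868 3.1376 0.1897 -1.1405]
Step 6: x=[5.8928 12.9111 15.9043 20.7920] v=[-0.8912 2.4516 0.6709 -1.2313]
Step 7: x=[5.7962 13.2724 16.1904 20.4912] v=[-0.3866 1.4453 1.1445 -1.2032]
Step 8: x=[5.8543 13.3489 16.5630 20.2341] v=[0.2325 0.3058 1.4902 -1.0284]
Max displacement = 3.3489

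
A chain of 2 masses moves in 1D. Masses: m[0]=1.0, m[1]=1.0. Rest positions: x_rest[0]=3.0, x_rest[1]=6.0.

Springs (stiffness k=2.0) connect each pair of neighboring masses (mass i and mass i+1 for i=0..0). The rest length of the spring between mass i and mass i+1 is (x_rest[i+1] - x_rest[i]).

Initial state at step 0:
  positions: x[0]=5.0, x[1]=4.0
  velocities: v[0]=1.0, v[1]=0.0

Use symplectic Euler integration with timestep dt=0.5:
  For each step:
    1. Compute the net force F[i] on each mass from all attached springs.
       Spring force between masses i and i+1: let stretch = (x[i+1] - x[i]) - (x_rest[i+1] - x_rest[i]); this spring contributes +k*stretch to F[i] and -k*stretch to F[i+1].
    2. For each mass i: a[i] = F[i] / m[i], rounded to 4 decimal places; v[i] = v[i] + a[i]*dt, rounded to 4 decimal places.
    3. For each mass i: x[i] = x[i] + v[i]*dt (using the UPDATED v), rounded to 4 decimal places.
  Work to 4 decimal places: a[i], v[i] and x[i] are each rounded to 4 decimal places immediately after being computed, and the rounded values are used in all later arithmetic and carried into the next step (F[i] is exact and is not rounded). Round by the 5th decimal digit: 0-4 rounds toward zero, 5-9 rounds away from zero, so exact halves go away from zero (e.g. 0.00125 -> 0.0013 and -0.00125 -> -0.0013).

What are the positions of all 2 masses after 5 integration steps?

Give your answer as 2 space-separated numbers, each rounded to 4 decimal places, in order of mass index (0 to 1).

Step 0: x=[5.0000 4.0000] v=[1.0000 0.0000]
Step 1: x=[3.5000 6.0000] v=[-3.0000 4.0000]
Step 2: x=[1.7500 8.2500] v=[-3.5000 4.5000]
Step 3: x=[1.7500 8.7500] v=[0.0000 1.0000]
Step 4: x=[3.7500 7.2500] v=[4.0000 -3.0000]
Step 5: x=[6.0000 5.5000] v=[4.5000 -3.5000]

Answer: 6.0000 5.5000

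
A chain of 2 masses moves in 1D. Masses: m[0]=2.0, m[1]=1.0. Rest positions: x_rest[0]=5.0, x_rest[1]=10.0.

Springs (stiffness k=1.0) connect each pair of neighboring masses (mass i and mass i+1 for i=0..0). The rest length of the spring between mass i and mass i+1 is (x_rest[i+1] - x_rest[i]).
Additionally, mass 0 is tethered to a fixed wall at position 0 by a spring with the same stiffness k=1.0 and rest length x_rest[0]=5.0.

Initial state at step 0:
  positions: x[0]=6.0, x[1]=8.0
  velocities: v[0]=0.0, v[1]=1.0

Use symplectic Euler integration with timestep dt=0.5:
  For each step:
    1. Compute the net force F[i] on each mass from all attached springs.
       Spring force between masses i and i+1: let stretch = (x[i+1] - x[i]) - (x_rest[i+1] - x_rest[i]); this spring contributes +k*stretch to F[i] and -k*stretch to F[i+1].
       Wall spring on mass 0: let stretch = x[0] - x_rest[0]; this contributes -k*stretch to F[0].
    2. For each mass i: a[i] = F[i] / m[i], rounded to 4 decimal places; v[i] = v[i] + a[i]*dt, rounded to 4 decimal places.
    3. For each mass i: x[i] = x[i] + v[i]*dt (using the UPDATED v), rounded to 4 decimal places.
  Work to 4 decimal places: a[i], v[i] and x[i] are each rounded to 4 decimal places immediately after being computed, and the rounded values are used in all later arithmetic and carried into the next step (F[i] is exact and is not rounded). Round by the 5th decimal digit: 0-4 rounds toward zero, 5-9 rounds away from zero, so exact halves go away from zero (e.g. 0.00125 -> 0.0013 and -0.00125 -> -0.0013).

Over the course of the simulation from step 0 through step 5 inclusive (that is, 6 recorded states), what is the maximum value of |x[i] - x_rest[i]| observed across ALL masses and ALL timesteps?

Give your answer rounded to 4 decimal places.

Step 0: x=[6.0000 8.0000] v=[0.0000 1.0000]
Step 1: x=[5.5000 9.2500] v=[-1.0000 2.5000]
Step 2: x=[4.7813 10.8125] v=[-1.4375 3.1250]
Step 3: x=[4.2188 12.1172] v=[-1.1250 2.6094]
Step 4: x=[4.1163 12.6973] v=[-0.2051 1.1602]
Step 5: x=[4.5719 12.3822] v=[0.9111 -0.6303]
Max displacement = 2.6973

Answer: 2.6973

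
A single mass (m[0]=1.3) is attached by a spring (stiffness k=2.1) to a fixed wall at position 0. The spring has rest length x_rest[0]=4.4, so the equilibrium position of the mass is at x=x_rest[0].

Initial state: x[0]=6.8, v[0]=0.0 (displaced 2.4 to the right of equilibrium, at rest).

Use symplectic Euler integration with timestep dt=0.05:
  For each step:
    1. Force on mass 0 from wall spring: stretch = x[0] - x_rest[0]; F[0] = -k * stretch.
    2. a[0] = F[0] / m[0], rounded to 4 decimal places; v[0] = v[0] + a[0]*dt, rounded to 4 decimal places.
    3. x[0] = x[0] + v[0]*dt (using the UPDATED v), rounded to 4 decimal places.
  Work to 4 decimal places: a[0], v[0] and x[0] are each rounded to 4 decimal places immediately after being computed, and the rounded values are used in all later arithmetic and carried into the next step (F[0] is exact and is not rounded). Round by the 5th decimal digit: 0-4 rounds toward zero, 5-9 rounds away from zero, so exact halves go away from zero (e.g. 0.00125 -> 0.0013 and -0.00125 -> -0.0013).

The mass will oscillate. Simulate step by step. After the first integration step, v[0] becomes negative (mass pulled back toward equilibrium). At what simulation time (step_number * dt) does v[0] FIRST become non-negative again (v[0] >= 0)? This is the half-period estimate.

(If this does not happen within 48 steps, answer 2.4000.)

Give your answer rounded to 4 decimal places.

Step 0: x=[6.8000] v=[0.0000]
Step 1: x=[6.7903] v=[-0.1938]
Step 2: x=[6.7710] v=[-0.3869]
Step 3: x=[6.7421] v=[-0.5784]
Step 4: x=[6.7037] v=[-0.7676]
Step 5: x=[6.6560] v=[-0.9537]
Step 6: x=[6.5992] v=[-1.1359]
Step 7: x=[6.5335] v=[-1.3135]
Step 8: x=[6.4592] v=[-1.4858]
Step 9: x=[6.3766] v=[-1.6521]
Step 10: x=[6.2860] v=[-1.8118]
Step 11: x=[6.1878] v=[-1.9641]
Step 12: x=[6.0824] v=[-2.1085]
Step 13: x=[5.9702] v=[-2.2444]
Step 14: x=[5.8516] v=[-2.3712]
Step 15: x=[5.7272] v=[-2.4884]
Step 16: x=[5.5974] v=[-2.5956]
Step 17: x=[5.4628] v=[-2.6923]
Step 18: x=[5.3239] v=[-2.7781]
Step 19: x=[5.1813] v=[-2.8527]
Step 20: x=[5.0355] v=[-2.9158]
Step 21: x=[4.8871] v=[-2.9671]
Step 22: x=[4.7368] v=[-3.0064]
Step 23: x=[4.5851] v=[-3.0336]
Step 24: x=[4.4327] v=[-3.0486]
Step 25: x=[4.2801] v=[-3.0512]
Step 26: x=[4.1280] v=[-3.0415]
Step 27: x=[3.9770] v=[-3.0195]
Step 28: x=[3.8277] v=[-2.9853]
Step 29: x=[3.6807] v=[-2.9391]
Step 30: x=[3.5367] v=[-2.8810]
Step 31: x=[3.3961] v=[-2.8113]
Step 32: x=[3.2596] v=[-2.7302]
Step 33: x=[3.1277] v=[-2.6381]
Step 34: x=[3.0009] v=[-2.5353]
Step 35: x=[2.8798] v=[-2.4223]
Step 36: x=[2.7648] v=[-2.2995]
Step 37: x=[2.6564] v=[-2.1674]
Step 38: x=[2.5551] v=[-2.0266]
Step 39: x=[2.4612] v=[-1.8776]
Step 40: x=[2.3752] v=[-1.7210]
Step 41: x=[2.2973] v=[-1.5575]
Step 42: x=[2.2279] v=[-1.3877]
Step 43: x=[2.1673] v=[-1.2123]
Step 44: x=[2.1157] v=[-1.0320]
Step 45: x=[2.0733] v=[-0.8475]
Step 46: x=[2.0403] v=[-0.6596]
Step 47: x=[2.0169] v=[-0.4690]
Step 48: x=[2.0031] v=[-0.2765]
v[0] did not become non-negative within 48 steps; using fallback time=2.4000

Answer: 2.4000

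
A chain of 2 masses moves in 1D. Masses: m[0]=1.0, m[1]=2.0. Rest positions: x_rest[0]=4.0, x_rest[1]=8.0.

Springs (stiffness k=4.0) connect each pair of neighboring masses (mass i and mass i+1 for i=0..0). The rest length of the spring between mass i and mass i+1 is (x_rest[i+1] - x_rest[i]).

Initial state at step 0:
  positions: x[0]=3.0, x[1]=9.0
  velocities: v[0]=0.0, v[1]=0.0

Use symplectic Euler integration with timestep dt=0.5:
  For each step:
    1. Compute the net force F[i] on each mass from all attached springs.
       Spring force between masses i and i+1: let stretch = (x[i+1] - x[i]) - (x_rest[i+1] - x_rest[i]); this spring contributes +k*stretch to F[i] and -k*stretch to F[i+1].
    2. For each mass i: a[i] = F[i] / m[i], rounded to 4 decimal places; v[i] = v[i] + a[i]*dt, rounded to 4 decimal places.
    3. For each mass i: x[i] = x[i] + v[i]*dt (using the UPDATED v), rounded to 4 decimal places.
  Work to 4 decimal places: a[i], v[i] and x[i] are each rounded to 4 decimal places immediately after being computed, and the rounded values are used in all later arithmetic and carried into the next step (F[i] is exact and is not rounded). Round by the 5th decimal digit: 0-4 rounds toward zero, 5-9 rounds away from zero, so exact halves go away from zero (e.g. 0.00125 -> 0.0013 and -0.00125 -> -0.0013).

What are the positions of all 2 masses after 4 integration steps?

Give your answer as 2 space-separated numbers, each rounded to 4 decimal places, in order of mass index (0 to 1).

Answer: 2.7500 9.1250

Derivation:
Step 0: x=[3.0000 9.0000] v=[0.0000 0.0000]
Step 1: x=[5.0000 8.0000] v=[4.0000 -2.0000]
Step 2: x=[6.0000 7.5000] v=[2.0000 -1.0000]
Step 3: x=[4.5000 8.2500] v=[-3.0000 1.5000]
Step 4: x=[2.7500 9.1250] v=[-3.5000 1.7500]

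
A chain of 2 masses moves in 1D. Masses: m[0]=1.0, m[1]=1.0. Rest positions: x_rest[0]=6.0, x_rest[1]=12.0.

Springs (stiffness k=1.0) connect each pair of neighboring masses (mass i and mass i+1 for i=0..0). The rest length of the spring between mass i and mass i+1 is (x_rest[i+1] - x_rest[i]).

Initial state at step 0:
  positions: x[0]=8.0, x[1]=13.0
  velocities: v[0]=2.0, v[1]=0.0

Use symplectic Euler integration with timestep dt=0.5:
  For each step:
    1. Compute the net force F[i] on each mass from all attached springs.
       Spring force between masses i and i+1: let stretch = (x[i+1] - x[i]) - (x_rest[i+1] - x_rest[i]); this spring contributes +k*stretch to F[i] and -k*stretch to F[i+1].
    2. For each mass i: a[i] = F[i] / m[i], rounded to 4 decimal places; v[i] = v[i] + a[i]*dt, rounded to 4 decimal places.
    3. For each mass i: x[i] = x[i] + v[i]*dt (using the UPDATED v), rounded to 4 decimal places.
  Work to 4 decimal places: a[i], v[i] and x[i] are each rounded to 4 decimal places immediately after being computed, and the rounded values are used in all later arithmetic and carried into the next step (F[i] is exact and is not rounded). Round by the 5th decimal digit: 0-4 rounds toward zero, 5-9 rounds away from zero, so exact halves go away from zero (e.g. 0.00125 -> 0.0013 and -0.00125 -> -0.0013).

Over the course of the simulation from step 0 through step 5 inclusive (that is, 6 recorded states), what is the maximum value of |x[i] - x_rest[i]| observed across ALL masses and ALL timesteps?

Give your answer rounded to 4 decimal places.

Answer: 4.7032

Derivation:
Step 0: x=[8.0000 13.0000] v=[2.0000 0.0000]
Step 1: x=[8.7500 13.2500] v=[1.5000 0.5000]
Step 2: x=[9.1250 13.8750] v=[0.7500 1.2500]
Step 3: x=[9.1875 14.8125] v=[0.1250 1.8750]
Step 4: x=[9.1563 15.8438] v=[-0.0625 2.0625]
Step 5: x=[9.2970 16.7032] v=[0.2813 1.7188]
Max displacement = 4.7032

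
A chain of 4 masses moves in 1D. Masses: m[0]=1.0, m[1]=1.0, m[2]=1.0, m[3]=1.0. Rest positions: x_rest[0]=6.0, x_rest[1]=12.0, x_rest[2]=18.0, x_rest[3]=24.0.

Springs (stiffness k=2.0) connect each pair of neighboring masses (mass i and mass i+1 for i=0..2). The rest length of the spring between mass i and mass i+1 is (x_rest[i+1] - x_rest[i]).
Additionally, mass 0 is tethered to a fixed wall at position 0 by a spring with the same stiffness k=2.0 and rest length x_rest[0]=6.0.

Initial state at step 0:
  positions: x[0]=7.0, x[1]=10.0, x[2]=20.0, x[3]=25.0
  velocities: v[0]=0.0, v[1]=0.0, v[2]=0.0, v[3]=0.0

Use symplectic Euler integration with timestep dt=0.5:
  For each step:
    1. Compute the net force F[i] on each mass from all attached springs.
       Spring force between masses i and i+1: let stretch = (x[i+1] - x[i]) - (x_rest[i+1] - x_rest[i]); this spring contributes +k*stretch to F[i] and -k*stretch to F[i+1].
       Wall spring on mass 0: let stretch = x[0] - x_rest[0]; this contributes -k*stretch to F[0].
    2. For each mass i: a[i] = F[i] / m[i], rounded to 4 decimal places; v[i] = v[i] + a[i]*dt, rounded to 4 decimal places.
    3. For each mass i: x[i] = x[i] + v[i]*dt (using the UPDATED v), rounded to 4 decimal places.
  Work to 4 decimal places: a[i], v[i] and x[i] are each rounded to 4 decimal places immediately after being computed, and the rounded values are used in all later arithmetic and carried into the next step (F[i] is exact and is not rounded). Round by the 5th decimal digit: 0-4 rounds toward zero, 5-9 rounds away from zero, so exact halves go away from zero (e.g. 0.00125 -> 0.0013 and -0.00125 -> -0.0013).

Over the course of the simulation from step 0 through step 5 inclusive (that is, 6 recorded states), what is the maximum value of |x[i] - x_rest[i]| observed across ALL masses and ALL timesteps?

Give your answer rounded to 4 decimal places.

Answer: 2.7500

Derivation:
Step 0: x=[7.0000 10.0000 20.0000 25.0000] v=[0.0000 0.0000 0.0000 0.0000]
Step 1: x=[5.0000 13.5000 17.5000 25.5000] v=[-4.0000 7.0000 -5.0000 1.0000]
Step 2: x=[4.7500 14.7500 17.0000 25.0000] v=[-0.5000 2.5000 -1.0000 -1.0000]
Step 3: x=[7.1250 12.1250 19.3750 23.5000] v=[4.7500 -5.2500 4.7500 -3.0000]
Step 4: x=[8.4375 10.6250 20.1875 22.9375] v=[2.6250 -3.0000 1.6250 -1.1250]
Step 5: x=[6.6250 12.8125 17.5938 24.0000] v=[-3.6250 4.3750 -5.1875 2.1250]
Max displacement = 2.7500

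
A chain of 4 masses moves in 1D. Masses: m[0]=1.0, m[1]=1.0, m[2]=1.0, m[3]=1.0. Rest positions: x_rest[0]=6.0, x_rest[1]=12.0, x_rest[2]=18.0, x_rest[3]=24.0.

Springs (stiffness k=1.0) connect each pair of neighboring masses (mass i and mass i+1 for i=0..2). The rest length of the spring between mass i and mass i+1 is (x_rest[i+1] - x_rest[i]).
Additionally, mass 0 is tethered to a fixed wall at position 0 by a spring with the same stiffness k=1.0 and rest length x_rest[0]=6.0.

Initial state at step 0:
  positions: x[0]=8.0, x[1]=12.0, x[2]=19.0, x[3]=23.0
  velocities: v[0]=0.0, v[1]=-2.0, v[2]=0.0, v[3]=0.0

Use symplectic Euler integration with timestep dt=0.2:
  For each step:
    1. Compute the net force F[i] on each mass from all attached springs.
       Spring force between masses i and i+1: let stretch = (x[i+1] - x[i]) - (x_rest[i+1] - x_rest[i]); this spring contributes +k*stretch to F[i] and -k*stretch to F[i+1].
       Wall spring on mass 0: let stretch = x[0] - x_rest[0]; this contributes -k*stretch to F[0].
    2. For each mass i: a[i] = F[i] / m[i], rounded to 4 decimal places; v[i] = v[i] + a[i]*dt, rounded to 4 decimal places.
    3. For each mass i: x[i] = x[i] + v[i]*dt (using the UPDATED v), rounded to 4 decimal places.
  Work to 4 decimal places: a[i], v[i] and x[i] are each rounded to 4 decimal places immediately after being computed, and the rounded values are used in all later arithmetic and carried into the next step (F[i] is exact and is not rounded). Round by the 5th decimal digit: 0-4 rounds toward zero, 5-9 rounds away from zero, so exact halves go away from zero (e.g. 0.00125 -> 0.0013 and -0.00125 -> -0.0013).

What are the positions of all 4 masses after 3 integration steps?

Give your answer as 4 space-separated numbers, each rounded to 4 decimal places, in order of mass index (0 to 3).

Answer: 7.0643 11.5432 18.3040 23.4404

Derivation:
Step 0: x=[8.0000 12.0000 19.0000 23.0000] v=[0.0000 -2.0000 0.0000 0.0000]
Step 1: x=[7.8400 11.7200 18.8800 23.0800] v=[-0.8000 -1.4000 -0.6000 0.4000]
Step 2: x=[7.5216 11.5712 18.6416 23.2320] v=[-1.5920 -0.7440 -1.1920 0.7600]
Step 3: x=[7.0643 11.5432 18.3040 23.4404] v=[-2.2864 -0.1398 -1.6880 1.0419]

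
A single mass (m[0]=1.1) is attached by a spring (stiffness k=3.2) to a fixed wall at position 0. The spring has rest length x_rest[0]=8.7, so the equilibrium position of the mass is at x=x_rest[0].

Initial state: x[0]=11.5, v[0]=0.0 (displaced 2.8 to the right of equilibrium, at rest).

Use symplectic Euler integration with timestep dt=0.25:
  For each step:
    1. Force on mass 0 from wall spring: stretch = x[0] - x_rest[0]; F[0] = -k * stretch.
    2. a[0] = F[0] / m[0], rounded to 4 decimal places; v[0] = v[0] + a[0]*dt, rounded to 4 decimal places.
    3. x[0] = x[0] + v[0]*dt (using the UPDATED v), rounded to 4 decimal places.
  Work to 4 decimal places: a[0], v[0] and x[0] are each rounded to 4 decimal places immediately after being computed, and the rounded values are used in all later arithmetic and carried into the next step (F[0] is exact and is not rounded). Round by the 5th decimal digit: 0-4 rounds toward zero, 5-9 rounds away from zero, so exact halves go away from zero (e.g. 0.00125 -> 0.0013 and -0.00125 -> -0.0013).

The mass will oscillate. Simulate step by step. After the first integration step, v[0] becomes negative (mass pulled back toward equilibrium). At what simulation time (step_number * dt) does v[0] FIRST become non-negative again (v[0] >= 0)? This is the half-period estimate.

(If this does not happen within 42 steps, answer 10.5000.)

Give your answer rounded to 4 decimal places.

Answer: 2.0000

Derivation:
Step 0: x=[11.5000] v=[0.0000]
Step 1: x=[10.9909] v=[-2.0364]
Step 2: x=[10.0653] v=[-3.7025]
Step 3: x=[8.8914] v=[-4.6955]
Step 4: x=[7.6827] v=[-4.8347]
Step 5: x=[6.6590] v=[-4.0949]
Step 6: x=[6.0064] v=[-2.6105]
Step 7: x=[5.8435] v=[-0.6515]
Step 8: x=[6.2000] v=[1.4260]
First v>=0 after going negative at step 8, time=2.0000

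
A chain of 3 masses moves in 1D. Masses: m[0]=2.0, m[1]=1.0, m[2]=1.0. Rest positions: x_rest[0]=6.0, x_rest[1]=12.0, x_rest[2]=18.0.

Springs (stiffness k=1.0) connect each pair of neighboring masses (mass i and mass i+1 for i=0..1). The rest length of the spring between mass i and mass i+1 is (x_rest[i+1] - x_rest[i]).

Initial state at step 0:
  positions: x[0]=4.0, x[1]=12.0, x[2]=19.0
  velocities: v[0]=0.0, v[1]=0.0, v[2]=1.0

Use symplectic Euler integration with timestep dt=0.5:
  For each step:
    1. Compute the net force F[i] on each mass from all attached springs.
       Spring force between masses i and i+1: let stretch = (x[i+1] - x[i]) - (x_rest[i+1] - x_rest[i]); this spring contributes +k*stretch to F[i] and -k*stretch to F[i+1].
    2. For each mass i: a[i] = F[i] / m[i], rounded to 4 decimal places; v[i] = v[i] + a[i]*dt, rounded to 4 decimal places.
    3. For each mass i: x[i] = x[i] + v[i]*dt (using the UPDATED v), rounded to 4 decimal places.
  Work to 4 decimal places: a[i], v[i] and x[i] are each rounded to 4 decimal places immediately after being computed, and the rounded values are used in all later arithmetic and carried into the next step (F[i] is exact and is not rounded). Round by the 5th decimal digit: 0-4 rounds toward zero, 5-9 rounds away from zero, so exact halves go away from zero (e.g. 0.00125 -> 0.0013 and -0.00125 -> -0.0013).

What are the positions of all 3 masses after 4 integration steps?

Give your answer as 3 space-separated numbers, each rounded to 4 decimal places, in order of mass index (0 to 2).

Answer: 5.7941 11.6348 17.7774

Derivation:
Step 0: x=[4.0000 12.0000 19.0000] v=[0.0000 0.0000 1.0000]
Step 1: x=[4.2500 11.7500 19.2500] v=[0.5000 -0.5000 0.5000]
Step 2: x=[4.6875 11.5000 19.1250] v=[0.8750 -0.5000 -0.2500]
Step 3: x=[5.2266 11.4531 18.5938] v=[1.0782 -0.0938 -1.0625]
Step 4: x=[5.7941 11.6348 17.7774] v=[1.1349 0.3633 -1.6329]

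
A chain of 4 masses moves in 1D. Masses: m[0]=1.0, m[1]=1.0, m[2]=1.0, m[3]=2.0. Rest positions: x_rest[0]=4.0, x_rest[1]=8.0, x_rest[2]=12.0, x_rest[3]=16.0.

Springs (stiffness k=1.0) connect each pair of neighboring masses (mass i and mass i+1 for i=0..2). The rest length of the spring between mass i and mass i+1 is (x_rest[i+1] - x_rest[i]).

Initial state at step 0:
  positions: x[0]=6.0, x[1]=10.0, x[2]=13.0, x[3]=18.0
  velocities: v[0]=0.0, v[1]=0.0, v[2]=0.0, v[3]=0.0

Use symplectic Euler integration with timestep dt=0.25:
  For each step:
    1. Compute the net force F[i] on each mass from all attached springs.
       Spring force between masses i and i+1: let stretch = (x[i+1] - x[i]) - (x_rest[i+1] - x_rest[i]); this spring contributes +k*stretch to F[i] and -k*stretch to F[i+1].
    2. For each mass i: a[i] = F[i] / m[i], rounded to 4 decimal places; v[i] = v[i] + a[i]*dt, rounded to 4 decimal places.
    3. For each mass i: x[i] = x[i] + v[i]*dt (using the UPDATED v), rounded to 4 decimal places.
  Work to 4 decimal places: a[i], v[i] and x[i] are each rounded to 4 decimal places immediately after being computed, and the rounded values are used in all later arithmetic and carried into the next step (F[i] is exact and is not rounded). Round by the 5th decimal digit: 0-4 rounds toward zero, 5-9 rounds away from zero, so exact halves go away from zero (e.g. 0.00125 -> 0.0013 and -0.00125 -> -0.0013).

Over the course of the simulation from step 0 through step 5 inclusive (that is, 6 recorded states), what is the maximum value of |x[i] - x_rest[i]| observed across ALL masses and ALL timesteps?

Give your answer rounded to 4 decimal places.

Step 0: x=[6.0000 10.0000 13.0000 18.0000] v=[0.0000 0.0000 0.0000 0.0000]
Step 1: x=[6.0000 9.9375 13.1250 17.9688] v=[0.0000 -0.2500 0.5000 -0.1250]
Step 2: x=[5.9961 9.8281 13.3535 17.9112] v=[-0.0156 -0.4375 0.9141 -0.2305]
Step 3: x=[5.9817 9.6996 13.6466 17.8362] v=[-0.0576 -0.5142 1.1722 -0.3002]
Step 4: x=[5.9497 9.5854 13.9548 17.7552] v=[-0.1281 -0.4569 1.2329 -0.3239]
Step 5: x=[5.8949 9.5170 14.2275 17.6805] v=[-0.2192 -0.2735 1.0907 -0.2990]
Max displacement = 2.2275

Answer: 2.2275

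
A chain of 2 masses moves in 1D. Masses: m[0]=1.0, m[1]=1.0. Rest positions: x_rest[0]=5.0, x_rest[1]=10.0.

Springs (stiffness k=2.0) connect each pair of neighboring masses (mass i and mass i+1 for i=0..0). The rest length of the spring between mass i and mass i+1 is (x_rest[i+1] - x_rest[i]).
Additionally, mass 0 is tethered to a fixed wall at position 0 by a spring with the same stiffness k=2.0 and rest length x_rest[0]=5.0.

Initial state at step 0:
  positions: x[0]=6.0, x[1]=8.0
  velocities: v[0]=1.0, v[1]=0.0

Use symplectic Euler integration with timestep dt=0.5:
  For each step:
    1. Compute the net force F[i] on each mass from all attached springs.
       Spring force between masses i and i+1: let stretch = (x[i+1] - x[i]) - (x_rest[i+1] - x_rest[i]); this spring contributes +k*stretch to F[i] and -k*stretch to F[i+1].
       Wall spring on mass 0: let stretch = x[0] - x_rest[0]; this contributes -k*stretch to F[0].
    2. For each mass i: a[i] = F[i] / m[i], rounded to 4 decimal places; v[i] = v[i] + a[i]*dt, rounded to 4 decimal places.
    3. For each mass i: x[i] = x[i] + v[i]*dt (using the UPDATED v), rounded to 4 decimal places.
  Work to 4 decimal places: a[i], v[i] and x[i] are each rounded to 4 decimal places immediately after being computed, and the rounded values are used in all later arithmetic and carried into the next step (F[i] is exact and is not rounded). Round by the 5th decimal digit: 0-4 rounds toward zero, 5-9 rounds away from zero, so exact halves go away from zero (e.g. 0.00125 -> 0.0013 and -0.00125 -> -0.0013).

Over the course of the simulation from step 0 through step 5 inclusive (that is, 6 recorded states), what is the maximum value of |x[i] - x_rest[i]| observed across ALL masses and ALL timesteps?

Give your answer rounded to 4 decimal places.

Step 0: x=[6.0000 8.0000] v=[1.0000 0.0000]
Step 1: x=[4.5000 9.5000] v=[-3.0000 3.0000]
Step 2: x=[3.2500 11.0000] v=[-2.5000 3.0000]
Step 3: x=[4.2500 11.1250] v=[2.0000 0.2500]
Step 4: x=[6.5625 10.3125] v=[4.6250 -1.6250]
Step 5: x=[7.4688 10.1250] v=[1.8125 -0.3750]
Max displacement = 2.4688

Answer: 2.4688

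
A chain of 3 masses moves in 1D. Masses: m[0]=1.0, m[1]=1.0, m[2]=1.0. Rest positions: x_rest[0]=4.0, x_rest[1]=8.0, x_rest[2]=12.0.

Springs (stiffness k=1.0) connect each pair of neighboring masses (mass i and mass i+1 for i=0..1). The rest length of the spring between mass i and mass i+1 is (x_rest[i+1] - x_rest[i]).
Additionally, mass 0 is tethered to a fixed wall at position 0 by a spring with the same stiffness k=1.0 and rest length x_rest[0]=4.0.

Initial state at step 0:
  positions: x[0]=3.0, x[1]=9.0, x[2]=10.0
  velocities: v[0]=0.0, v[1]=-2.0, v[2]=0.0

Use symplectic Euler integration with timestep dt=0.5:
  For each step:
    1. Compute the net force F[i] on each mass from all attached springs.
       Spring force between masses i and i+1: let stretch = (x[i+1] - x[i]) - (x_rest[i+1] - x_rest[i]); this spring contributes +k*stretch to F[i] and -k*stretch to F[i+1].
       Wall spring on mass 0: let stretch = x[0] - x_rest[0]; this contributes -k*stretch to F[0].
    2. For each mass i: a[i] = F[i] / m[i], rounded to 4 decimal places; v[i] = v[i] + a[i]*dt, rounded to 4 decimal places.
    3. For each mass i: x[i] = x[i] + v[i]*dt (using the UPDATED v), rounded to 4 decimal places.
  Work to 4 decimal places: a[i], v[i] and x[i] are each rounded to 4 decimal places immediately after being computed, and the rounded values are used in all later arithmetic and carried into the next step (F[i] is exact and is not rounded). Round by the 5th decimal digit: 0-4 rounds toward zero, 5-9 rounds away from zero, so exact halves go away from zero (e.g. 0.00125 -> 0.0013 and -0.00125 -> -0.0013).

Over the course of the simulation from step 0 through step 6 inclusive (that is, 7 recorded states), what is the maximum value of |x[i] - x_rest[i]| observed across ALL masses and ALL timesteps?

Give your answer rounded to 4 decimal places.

Answer: 3.6719

Derivation:
Step 0: x=[3.0000 9.0000 10.0000] v=[0.0000 -2.0000 0.0000]
Step 1: x=[3.7500 6.7500 10.7500] v=[1.5000 -4.5000 1.5000]
Step 2: x=[4.3125 4.7500 11.5000] v=[1.1250 -4.0000 1.5000]
Step 3: x=[3.9063 4.3281 11.5625] v=[-0.8125 -0.8438 0.1250]
Step 4: x=[2.6289 5.6094 10.8164] v=[-2.5548 2.5625 -1.4922]
Step 5: x=[1.4394 7.4473 9.7686] v=[-2.3790 3.6758 -2.0957]
Step 6: x=[1.3920 8.3636 9.1404] v=[-0.0948 1.8325 -1.2564]
Max displacement = 3.6719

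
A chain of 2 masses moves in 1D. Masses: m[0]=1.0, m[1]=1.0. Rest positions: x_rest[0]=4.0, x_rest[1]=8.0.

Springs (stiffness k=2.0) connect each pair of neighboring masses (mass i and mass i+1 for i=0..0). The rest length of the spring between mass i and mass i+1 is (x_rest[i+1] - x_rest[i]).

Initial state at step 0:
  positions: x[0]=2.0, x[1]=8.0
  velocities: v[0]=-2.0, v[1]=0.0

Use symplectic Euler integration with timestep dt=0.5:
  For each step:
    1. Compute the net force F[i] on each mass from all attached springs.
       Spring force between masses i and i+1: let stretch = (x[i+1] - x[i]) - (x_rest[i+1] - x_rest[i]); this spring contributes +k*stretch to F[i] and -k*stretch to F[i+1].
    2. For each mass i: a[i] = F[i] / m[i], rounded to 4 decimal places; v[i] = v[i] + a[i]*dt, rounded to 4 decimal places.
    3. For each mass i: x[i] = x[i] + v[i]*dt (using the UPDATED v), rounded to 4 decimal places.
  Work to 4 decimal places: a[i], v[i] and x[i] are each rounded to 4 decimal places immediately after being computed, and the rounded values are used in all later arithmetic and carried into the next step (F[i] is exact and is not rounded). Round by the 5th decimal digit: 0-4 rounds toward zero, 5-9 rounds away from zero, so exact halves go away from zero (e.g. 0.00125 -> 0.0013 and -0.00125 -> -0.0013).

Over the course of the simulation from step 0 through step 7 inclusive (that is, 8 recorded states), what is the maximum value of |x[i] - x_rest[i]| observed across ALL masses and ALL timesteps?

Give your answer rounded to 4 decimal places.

Step 0: x=[2.0000 8.0000] v=[-2.0000 0.0000]
Step 1: x=[2.0000 7.0000] v=[0.0000 -2.0000]
Step 2: x=[2.5000 5.5000] v=[1.0000 -3.0000]
Step 3: x=[2.5000 4.5000] v=[0.0000 -2.0000]
Step 4: x=[1.5000 4.5000] v=[-2.0000 0.0000]
Step 5: x=[0.0000 5.0000] v=[-3.0000 1.0000]
Step 6: x=[-1.0000 5.0000] v=[-2.0000 0.0000]
Step 7: x=[-1.0000 4.0000] v=[0.0000 -2.0000]
Max displacement = 5.0000

Answer: 5.0000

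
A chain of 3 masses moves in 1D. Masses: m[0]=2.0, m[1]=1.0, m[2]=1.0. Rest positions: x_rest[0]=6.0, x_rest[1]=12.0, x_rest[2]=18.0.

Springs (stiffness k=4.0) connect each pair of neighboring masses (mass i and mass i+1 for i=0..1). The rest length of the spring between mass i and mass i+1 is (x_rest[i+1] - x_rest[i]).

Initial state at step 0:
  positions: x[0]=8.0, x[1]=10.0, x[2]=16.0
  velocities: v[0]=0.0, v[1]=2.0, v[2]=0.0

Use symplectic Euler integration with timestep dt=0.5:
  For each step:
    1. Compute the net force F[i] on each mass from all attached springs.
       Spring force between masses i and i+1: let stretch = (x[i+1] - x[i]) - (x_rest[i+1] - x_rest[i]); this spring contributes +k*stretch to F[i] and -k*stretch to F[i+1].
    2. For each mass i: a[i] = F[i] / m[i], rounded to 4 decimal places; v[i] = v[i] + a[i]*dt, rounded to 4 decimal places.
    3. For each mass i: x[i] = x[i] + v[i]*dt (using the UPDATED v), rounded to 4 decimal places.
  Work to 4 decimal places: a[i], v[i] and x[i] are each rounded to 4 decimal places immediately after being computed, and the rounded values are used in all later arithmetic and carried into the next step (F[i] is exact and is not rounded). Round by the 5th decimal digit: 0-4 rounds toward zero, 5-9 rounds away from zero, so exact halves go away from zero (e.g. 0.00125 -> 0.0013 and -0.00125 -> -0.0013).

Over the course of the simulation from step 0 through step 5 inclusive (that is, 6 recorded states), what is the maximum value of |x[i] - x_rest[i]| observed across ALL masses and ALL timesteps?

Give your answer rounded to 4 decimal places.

Answer: 5.0000

Derivation:
Step 0: x=[8.0000 10.0000 16.0000] v=[0.0000 2.0000 0.0000]
Step 1: x=[6.0000 15.0000 16.0000] v=[-4.0000 10.0000 0.0000]
Step 2: x=[5.5000 12.0000 21.0000] v=[-1.0000 -6.0000 10.0000]
Step 3: x=[5.2500 11.5000 23.0000] v=[-0.5000 -1.0000 4.0000]
Step 4: x=[5.1250 16.2500 19.5000] v=[-0.2500 9.5000 -7.0000]
Step 5: x=[7.5625 13.1250 18.7500] v=[4.8750 -6.2500 -1.5000]
Max displacement = 5.0000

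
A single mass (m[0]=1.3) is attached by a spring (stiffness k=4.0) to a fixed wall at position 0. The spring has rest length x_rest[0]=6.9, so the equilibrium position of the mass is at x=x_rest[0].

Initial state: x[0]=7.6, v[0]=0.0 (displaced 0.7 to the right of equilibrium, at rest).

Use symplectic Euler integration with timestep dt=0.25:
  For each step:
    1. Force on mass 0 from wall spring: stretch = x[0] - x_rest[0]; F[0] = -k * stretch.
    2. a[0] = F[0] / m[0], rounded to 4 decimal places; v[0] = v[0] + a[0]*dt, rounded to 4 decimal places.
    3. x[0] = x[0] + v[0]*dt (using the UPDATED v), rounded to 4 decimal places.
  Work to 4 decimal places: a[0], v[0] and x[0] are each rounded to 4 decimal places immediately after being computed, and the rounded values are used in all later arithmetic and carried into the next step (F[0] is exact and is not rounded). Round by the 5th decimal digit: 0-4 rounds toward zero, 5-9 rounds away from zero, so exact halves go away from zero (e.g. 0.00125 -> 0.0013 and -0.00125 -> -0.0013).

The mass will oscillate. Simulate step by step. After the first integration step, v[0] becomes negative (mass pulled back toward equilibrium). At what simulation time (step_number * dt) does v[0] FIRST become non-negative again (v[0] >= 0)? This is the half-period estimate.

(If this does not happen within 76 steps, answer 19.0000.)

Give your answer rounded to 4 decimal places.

Step 0: x=[7.6000] v=[0.0000]
Step 1: x=[7.4654] v=[-0.5385]
Step 2: x=[7.2221] v=[-0.9734]
Step 3: x=[6.9168] v=[-1.2212]
Step 4: x=[6.6083] v=[-1.2341]
Step 5: x=[6.3559] v=[-1.0097]
Step 6: x=[6.2081] v=[-0.5912]
Step 7: x=[6.1934] v=[-0.0590]
Step 8: x=[6.3146] v=[0.4846]
First v>=0 after going negative at step 8, time=2.0000

Answer: 2.0000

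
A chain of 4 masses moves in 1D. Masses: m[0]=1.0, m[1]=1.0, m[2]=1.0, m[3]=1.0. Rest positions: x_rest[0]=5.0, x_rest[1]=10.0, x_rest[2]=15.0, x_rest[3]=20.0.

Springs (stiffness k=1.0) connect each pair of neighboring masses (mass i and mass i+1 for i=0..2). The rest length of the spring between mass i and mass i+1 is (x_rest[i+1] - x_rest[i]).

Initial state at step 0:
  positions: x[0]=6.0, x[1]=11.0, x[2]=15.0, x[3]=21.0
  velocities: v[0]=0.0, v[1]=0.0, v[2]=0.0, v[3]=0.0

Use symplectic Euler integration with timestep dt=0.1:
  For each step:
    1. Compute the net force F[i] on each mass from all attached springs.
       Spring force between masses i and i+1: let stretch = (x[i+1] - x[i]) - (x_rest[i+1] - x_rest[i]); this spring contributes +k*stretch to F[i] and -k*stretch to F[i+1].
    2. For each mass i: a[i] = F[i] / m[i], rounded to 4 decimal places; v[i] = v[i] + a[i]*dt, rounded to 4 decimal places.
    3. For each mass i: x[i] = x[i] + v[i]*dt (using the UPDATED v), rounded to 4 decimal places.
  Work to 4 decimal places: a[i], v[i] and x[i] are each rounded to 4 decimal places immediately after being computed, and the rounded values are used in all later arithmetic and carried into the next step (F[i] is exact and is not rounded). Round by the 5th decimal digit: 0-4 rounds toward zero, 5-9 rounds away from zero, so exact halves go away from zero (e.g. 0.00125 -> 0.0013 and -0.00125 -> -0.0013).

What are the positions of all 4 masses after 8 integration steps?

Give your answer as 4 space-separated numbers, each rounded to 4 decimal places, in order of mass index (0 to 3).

Answer: 5.9812 10.7174 15.6025 20.6989

Derivation:
Step 0: x=[6.0000 11.0000 15.0000 21.0000] v=[0.0000 0.0000 0.0000 0.0000]
Step 1: x=[6.0000 10.9900 15.0200 20.9900] v=[0.0000 -0.1000 0.2000 -0.1000]
Step 2: x=[5.9999 10.9704 15.0594 20.9703] v=[-0.0010 -0.1960 0.3940 -0.1970]
Step 3: x=[5.9995 10.9420 15.1170 20.9415] v=[-0.0040 -0.2842 0.5762 -0.2881]
Step 4: x=[5.9985 10.9059 15.1911 20.9044] v=[-0.0098 -0.3610 0.7412 -0.3706]
Step 5: x=[5.9966 10.8636 15.2795 20.8602] v=[-0.0191 -0.4232 0.8840 -0.4419]
Step 6: x=[5.9934 10.8168 15.3796 20.8102] v=[-0.0324 -0.4683 1.0005 -0.5000]
Step 7: x=[5.9884 10.7674 15.4883 20.7559] v=[-0.0501 -0.4944 1.0873 -0.5431]
Step 8: x=[5.9812 10.7174 15.6025 20.6989] v=[-0.0722 -0.5002 1.1420 -0.5699]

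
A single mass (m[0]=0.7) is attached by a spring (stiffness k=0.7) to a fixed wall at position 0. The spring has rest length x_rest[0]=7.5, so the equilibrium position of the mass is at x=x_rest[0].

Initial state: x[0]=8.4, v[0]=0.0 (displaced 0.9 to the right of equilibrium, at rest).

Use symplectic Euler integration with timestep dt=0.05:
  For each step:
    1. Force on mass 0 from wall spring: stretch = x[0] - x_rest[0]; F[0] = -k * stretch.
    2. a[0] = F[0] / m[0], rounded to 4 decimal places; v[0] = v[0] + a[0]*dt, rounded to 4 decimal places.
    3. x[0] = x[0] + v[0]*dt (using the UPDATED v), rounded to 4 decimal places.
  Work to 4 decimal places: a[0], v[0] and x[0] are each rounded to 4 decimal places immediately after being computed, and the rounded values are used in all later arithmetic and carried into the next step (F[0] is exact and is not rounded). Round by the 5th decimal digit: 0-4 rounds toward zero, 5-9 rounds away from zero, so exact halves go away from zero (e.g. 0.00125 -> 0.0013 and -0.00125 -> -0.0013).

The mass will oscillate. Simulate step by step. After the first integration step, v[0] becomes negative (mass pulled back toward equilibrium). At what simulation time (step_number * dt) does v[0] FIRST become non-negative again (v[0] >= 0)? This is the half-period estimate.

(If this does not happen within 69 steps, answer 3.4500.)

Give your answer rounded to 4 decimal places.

Step 0: x=[8.4000] v=[0.0000]
Step 1: x=[8.3978] v=[-0.0450]
Step 2: x=[8.3933] v=[-0.0899]
Step 3: x=[8.3866] v=[-0.1346]
Step 4: x=[8.3777] v=[-0.1789]
Step 5: x=[8.3666] v=[-0.2228]
Step 6: x=[8.3533] v=[-0.2661]
Step 7: x=[8.3379] v=[-0.3088]
Step 8: x=[8.3204] v=[-0.3507]
Step 9: x=[8.3008] v=[-0.3917]
Step 10: x=[8.2792] v=[-0.4317]
Step 11: x=[8.2557] v=[-0.4707]
Step 12: x=[8.2303] v=[-0.5085]
Step 13: x=[8.2031] v=[-0.5450]
Step 14: x=[8.1741] v=[-0.5802]
Step 15: x=[8.1434] v=[-0.6139]
Step 16: x=[8.1111] v=[-0.6461]
Step 17: x=[8.0773] v=[-0.6767]
Step 18: x=[8.0420] v=[-0.7056]
Step 19: x=[8.0054] v=[-0.7327]
Step 20: x=[7.9675] v=[-0.7580]
Step 21: x=[7.9284] v=[-0.7814]
Step 22: x=[7.8883] v=[-0.8028]
Step 23: x=[7.8472] v=[-0.8222]
Step 24: x=[7.8052] v=[-0.8396]
Step 25: x=[7.7625] v=[-0.8549]
Step 26: x=[7.7191] v=[-0.8680]
Step 27: x=[7.6752] v=[-0.8790]
Step 28: x=[7.6308] v=[-0.8878]
Step 29: x=[7.5861] v=[-0.8943]
Step 30: x=[7.5412] v=[-0.8986]
Step 31: x=[7.4962] v=[-0.9007]
Step 32: x=[7.4512] v=[-0.9005]
Step 33: x=[7.4063] v=[-0.8981]
Step 34: x=[7.3616] v=[-0.8934]
Step 35: x=[7.3173] v=[-0.8865]
Step 36: x=[7.2734] v=[-0.8774]
Step 37: x=[7.2301] v=[-0.8661]
Step 38: x=[7.1875] v=[-0.8526]
Step 39: x=[7.1457] v=[-0.8370]
Step 40: x=[7.1047] v=[-0.8193]
Step 41: x=[7.0647] v=[-0.7995]
Step 42: x=[7.0258] v=[-0.7777]
Step 43: x=[6.9881] v=[-0.7540]
Step 44: x=[6.9517] v=[-0.7284]
Step 45: x=[6.9167] v=[-0.7010]
Step 46: x=[6.8831] v=[-0.6718]
Step 47: x=[6.8511] v=[-0.6410]
Step 48: x=[6.8207] v=[-0.6086]
Step 49: x=[6.7920] v=[-0.5746]
Step 50: x=[6.7650] v=[-0.5392]
Step 51: x=[6.7399] v=[-0.5025]
Step 52: x=[6.7167] v=[-0.4645]
Step 53: x=[6.6954] v=[-0.4253]
Step 54: x=[6.6761] v=[-0.3851]
Step 55: x=[6.6589] v=[-0.3439]
Step 56: x=[6.6438] v=[-0.3018]
Step 57: x=[6.6309] v=[-0.2590]
Step 58: x=[6.6201] v=[-0.2155]
Step 59: x=[6.6115] v=[-0.1715]
Step 60: x=[6.6051] v=[-0.1271]
Step 61: x=[6.6010] v=[-0.0824]
Step 62: x=[6.5991] v=[-0.0375]
Step 63: x=[6.5995] v=[0.0075]
First v>=0 after going negative at step 63, time=3.1500

Answer: 3.1500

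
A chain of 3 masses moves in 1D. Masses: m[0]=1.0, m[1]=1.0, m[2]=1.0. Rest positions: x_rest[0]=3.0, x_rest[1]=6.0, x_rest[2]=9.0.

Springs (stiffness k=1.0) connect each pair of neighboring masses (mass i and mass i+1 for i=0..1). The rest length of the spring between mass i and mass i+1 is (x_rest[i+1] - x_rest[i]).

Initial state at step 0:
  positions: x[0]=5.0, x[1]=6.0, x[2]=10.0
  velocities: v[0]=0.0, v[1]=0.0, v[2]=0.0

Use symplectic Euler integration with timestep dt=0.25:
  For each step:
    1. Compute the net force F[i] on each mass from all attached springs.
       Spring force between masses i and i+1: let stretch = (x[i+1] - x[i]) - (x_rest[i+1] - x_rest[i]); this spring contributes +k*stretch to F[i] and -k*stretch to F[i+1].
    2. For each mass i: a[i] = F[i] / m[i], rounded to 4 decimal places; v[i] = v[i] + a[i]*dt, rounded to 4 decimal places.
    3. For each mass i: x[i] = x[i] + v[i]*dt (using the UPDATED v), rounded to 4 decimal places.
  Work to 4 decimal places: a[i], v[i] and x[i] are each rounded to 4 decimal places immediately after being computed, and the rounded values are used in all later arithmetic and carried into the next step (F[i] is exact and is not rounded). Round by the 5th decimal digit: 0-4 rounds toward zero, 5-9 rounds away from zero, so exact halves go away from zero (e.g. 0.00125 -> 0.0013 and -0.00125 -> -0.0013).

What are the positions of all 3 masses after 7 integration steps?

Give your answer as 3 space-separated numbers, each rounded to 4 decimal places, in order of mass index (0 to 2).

Answer: 3.3390 8.0154 9.6456

Derivation:
Step 0: x=[5.0000 6.0000 10.0000] v=[0.0000 0.0000 0.0000]
Step 1: x=[4.8750 6.1875 9.9375] v=[-0.5000 0.7500 -0.2500]
Step 2: x=[4.6445 6.5274 9.8281] v=[-0.9219 1.3594 -0.4375]
Step 3: x=[4.3442 6.9559 9.6999] v=[-1.2012 1.7139 -0.5127]
Step 4: x=[4.0196 7.3927 9.5877] v=[-1.2983 1.7470 -0.4487]
Step 5: x=[3.7184 7.7558 9.5258] v=[-1.2050 1.4525 -0.2475]
Step 6: x=[3.4820 7.9772 9.5408] v=[-0.9457 0.8857 0.0600]
Step 7: x=[3.3390 8.0154 9.6456] v=[-0.5719 0.1528 0.4191]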